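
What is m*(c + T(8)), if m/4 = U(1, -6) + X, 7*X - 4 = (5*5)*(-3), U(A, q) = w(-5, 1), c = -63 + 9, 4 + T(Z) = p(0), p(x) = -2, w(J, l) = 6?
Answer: 6960/7 ≈ 994.29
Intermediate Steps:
T(Z) = -6 (T(Z) = -4 - 2 = -6)
c = -54
U(A, q) = 6
X = -71/7 (X = 4/7 + ((5*5)*(-3))/7 = 4/7 + (25*(-3))/7 = 4/7 + (⅐)*(-75) = 4/7 - 75/7 = -71/7 ≈ -10.143)
m = -116/7 (m = 4*(6 - 71/7) = 4*(-29/7) = -116/7 ≈ -16.571)
m*(c + T(8)) = -116*(-54 - 6)/7 = -116/7*(-60) = 6960/7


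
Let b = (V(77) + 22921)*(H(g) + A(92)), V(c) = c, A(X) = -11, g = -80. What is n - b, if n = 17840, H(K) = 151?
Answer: -3201880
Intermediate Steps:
b = 3219720 (b = (77 + 22921)*(151 - 11) = 22998*140 = 3219720)
n - b = 17840 - 1*3219720 = 17840 - 3219720 = -3201880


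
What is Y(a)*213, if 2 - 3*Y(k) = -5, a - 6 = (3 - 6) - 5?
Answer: 497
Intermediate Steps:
a = -2 (a = 6 + ((3 - 6) - 5) = 6 + (-3 - 5) = 6 - 8 = -2)
Y(k) = 7/3 (Y(k) = ⅔ - ⅓*(-5) = ⅔ + 5/3 = 7/3)
Y(a)*213 = (7/3)*213 = 497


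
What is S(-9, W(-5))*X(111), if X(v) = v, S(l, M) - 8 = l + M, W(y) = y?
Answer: -666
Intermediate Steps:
S(l, M) = 8 + M + l (S(l, M) = 8 + (l + M) = 8 + (M + l) = 8 + M + l)
S(-9, W(-5))*X(111) = (8 - 5 - 9)*111 = -6*111 = -666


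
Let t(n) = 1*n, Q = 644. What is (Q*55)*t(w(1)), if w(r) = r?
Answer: 35420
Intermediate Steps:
t(n) = n
(Q*55)*t(w(1)) = (644*55)*1 = 35420*1 = 35420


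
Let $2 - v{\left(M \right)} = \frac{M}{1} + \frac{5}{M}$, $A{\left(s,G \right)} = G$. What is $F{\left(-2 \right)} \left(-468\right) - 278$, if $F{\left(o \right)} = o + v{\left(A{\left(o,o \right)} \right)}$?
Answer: $-2384$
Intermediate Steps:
$v{\left(M \right)} = 2 - M - \frac{5}{M}$ ($v{\left(M \right)} = 2 - \left(\frac{M}{1} + \frac{5}{M}\right) = 2 - \left(M 1 + \frac{5}{M}\right) = 2 - \left(M + \frac{5}{M}\right) = 2 - M - \frac{5}{M}$)
$F{\left(o \right)} = 2 - \frac{5}{o}$ ($F{\left(o \right)} = o - \left(-2 + o + \frac{5}{o}\right) = 2 - \frac{5}{o}$)
$F{\left(-2 \right)} \left(-468\right) - 278 = \left(2 - \frac{5}{-2}\right) \left(-468\right) - 278 = \left(2 - - \frac{5}{2}\right) \left(-468\right) - 278 = \left(2 + \frac{5}{2}\right) \left(-468\right) - 278 = \frac{9}{2} \left(-468\right) - 278 = -2106 - 278 = -2384$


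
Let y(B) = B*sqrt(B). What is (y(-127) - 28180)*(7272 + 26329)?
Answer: -946876180 - 4267327*I*sqrt(127) ≈ -9.4688e+8 - 4.809e+7*I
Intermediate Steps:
y(B) = B**(3/2)
(y(-127) - 28180)*(7272 + 26329) = ((-127)**(3/2) - 28180)*(7272 + 26329) = (-127*I*sqrt(127) - 28180)*33601 = (-28180 - 127*I*sqrt(127))*33601 = -946876180 - 4267327*I*sqrt(127)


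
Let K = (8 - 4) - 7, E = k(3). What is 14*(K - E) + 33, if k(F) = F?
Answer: -51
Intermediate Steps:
E = 3
K = -3 (K = 4 - 7 = -3)
14*(K - E) + 33 = 14*(-3 - 1*3) + 33 = 14*(-3 - 3) + 33 = 14*(-6) + 33 = -84 + 33 = -51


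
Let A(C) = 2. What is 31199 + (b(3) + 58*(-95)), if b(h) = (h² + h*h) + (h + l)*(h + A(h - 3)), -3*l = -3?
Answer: 25727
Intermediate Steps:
l = 1 (l = -⅓*(-3) = 1)
b(h) = 2*h² + (1 + h)*(2 + h) (b(h) = (h² + h*h) + (h + 1)*(h + 2) = (h² + h²) + (1 + h)*(2 + h) = 2*h² + (1 + h)*(2 + h))
31199 + (b(3) + 58*(-95)) = 31199 + ((2 + 3*3 + 3*3²) + 58*(-95)) = 31199 + ((2 + 9 + 3*9) - 5510) = 31199 + ((2 + 9 + 27) - 5510) = 31199 + (38 - 5510) = 31199 - 5472 = 25727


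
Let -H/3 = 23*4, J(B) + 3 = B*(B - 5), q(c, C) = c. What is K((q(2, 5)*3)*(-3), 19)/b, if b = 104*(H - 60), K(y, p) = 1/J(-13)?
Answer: -1/8072064 ≈ -1.2388e-7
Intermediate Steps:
J(B) = -3 + B*(-5 + B) (J(B) = -3 + B*(B - 5) = -3 + B*(-5 + B))
H = -276 (H = -69*4 = -3*92 = -276)
K(y, p) = 1/231 (K(y, p) = 1/(-3 + (-13)² - 5*(-13)) = 1/(-3 + 169 + 65) = 1/231)
b = -34944 (b = 104*(-276 - 60) = 104*(-336) = -34944)
K((q(2, 5)*3)*(-3), 19)/b = (1/231)/(-34944) = (1/231)*(-1/34944) = -1/8072064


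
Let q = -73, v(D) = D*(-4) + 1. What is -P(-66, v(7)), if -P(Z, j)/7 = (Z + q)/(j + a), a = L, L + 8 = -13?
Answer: 973/48 ≈ 20.271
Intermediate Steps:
L = -21 (L = -8 - 13 = -21)
v(D) = 1 - 4*D (v(D) = -4*D + 1 = 1 - 4*D)
a = -21
P(Z, j) = -7*(-73 + Z)/(-21 + j) (P(Z, j) = -7*(Z - 73)/(j - 21) = -7*(-73 + Z)/(-21 + j))
-P(-66, v(7)) = -7*(73 - 1*(-66))/(-21 + (1 - 4*7)) = -7*(73 + 66)/(-21 + (1 - 28)) = -7*139/(-21 - 27) = -7*139/(-48) = -7*(-1)*139/48 = -1*(-973/48) = 973/48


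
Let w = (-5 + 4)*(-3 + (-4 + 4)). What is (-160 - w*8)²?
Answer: 33856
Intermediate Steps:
w = 3 (w = -(-3 + 0) = -1*(-3) = 3)
(-160 - w*8)² = (-160 - 1*3*8)² = (-160 - 3*8)² = (-160 - 24)² = (-184)² = 33856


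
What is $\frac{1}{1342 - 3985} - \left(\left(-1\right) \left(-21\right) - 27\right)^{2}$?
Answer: $- \frac{95149}{2643} \approx -36.0$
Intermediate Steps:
$\frac{1}{1342 - 3985} - \left(\left(-1\right) \left(-21\right) - 27\right)^{2} = \frac{1}{-2643} - \left(21 - 27\right)^{2} = - \frac{1}{2643} - \left(-6\right)^{2} = - \frac{1}{2643} - 36 = - \frac{95149}{2643}$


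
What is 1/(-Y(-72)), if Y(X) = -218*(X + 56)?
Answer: -1/3488 ≈ -0.00028670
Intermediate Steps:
Y(X) = -12208 - 218*X (Y(X) = -218*(56 + X) = -12208 - 218*X)
1/(-Y(-72)) = 1/(-(-12208 - 218*(-72))) = 1/(-(-12208 + 15696)) = 1/(-1*3488) = 1/(-3488) = -1/3488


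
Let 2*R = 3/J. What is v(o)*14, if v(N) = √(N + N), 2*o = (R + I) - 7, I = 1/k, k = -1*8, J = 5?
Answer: 7*I*√2730/10 ≈ 36.575*I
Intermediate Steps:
k = -8
R = 3/10 (R = (3/5)/2 = (3*(⅕))/2 = (½)*(⅗) = 3/10 ≈ 0.30000)
I = -⅛ (I = 1/(-8) = -⅛ ≈ -0.12500)
o = -273/80 (o = ((3/10 - ⅛) - 7)/2 = (7/40 - 7)/2 = (½)*(-273/40) = -273/80 ≈ -3.4125)
v(N) = √2*√N (v(N) = √(2*N) = √2*√N)
v(o)*14 = (√2*√(-273/80))*14 = (√2*(I*√1365/20))*14 = (I*√2730/20)*14 = 7*I*√2730/10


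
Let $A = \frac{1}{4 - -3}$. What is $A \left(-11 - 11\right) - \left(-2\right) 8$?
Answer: $\frac{90}{7} \approx 12.857$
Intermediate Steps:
$A = \frac{1}{7}$ ($A = \frac{1}{4 + 3} = \frac{1}{7} \approx 0.14286$)
$A \left(-11 - 11\right) - \left(-2\right) 8 = \frac{-11 - 11}{7} - \left(-2\right) 8 = \frac{1}{7} \left(-22\right) - -16 = - \frac{22}{7} + 16 = \frac{90}{7}$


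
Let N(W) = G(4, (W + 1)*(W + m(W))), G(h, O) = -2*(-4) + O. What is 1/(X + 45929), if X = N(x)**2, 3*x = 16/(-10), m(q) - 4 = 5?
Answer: 50625/2332386346 ≈ 2.1705e-5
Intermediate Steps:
m(q) = 9 (m(q) = 4 + 5 = 9)
G(h, O) = 8 + O
x = -8/15 (x = (16/(-10))/3 = (16*(-1/10))/3 = (1/3)*(-8/5) = -8/15 ≈ -0.53333)
N(W) = 8 + (1 + W)*(9 + W) (N(W) = 8 + (W + 1)*(W + 9) = 8 + (1 + W)*(9 + W))
X = 7230721/50625 (X = (17 + (-8/15)**2 + 10*(-8/15))**2 = (17 + 64/225 - 16/3)**2 = (2689/225)**2 = 7230721/50625 ≈ 142.83)
1/(X + 45929) = 1/(7230721/50625 + 45929) = 1/(2332386346/50625) = 50625/2332386346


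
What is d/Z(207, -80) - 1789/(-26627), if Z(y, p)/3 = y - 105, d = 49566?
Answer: 220056886/1357977 ≈ 162.05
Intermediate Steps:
Z(y, p) = -315 + 3*y (Z(y, p) = 3*(y - 105) = 3*(-105 + y) = -315 + 3*y)
d/Z(207, -80) - 1789/(-26627) = 49566/(-315 + 3*207) - 1789/(-26627) = 49566/(-315 + 621) - 1789*(-1/26627) = 49566/306 + 1789/26627 = 49566*(1/306) + 1789/26627 = 8261/51 + 1789/26627 = 220056886/1357977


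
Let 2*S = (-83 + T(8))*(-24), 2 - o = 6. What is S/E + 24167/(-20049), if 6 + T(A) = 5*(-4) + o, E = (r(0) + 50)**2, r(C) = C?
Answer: -8307764/12530625 ≈ -0.66300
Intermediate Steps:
o = -4 (o = 2 - 1*6 = 2 - 6 = -4)
E = 2500 (E = (0 + 50)**2 = 50**2 = 2500)
T(A) = -30 (T(A) = -6 + (5*(-4) - 4) = -6 + (-20 - 4) = -6 - 24 = -30)
S = 1356 (S = ((-83 - 30)*(-24))/2 = (-113*(-24))/2 = (1/2)*2712 = 1356)
S/E + 24167/(-20049) = 1356/2500 + 24167/(-20049) = 1356*(1/2500) + 24167*(-1/20049) = 339/625 - 24167/20049 = -8307764/12530625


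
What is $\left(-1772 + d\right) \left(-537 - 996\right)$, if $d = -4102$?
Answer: $9004842$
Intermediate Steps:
$\left(-1772 + d\right) \left(-537 - 996\right) = \left(-1772 - 4102\right) \left(-537 - 996\right) = \left(-5874\right) \left(-1533\right) = 9004842$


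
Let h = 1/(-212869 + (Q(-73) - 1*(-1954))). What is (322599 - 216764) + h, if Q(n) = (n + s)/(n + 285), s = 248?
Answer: 4732285551963/44713805 ≈ 1.0584e+5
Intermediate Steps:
Q(n) = (248 + n)/(285 + n) (Q(n) = (n + 248)/(n + 285) = (248 + n)/(285 + n))
h = -212/44713805 (h = 1/(-212869 + ((248 - 73)/(285 - 73) - 1*(-1954))) = 1/(-212869 + (175/212 + 1954)) = 1/(-212869 + 414423/212) = 1/(-44713805/212) = -212/44713805 ≈ -4.7413e-6)
(322599 - 216764) + h = (322599 - 216764) - 212/44713805 = 105835 - 212/44713805 = 4732285551963/44713805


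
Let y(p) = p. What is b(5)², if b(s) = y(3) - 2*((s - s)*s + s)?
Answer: 49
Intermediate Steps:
b(s) = 3 - 2*s (b(s) = 3 - 2*((s - s)*s + s) = 3 - 2*(0*s + s) = 3 - 2*(0 + s) = 3 - 2*s)
b(5)² = (3 - 2*5)² = (3 - 10)² = (-7)² = 49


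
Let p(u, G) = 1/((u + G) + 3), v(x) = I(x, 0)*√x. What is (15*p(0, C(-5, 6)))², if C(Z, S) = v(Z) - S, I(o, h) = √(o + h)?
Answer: 225/64 ≈ 3.5156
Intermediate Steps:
I(o, h) = √(h + o)
v(x) = x (v(x) = √(0 + x)*√x = √x*√x = x)
C(Z, S) = Z - S
p(u, G) = 1/(3 + G + u) (p(u, G) = 1/((G + u) + 3) = 1/(3 + G + u))
(15*p(0, C(-5, 6)))² = (15/(3 + (-5 - 1*6) + 0))² = (15/(3 + (-5 - 6) + 0))² = (15/(3 - 11 + 0))² = (15/(-8))² = (15*(-⅛))² = (-15/8)² = 225/64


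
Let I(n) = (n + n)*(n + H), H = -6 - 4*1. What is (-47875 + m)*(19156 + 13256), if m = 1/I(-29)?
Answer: -585000131098/377 ≈ -1.5517e+9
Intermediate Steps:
H = -10 (H = -6 - 4 = -10)
I(n) = 2*n*(-10 + n) (I(n) = (n + n)*(n - 10) = (2*n)*(-10 + n) = 2*n*(-10 + n))
m = 1/2262 (m = 1/(2*(-29)*(-10 - 29)) = 1/(2*(-29)*(-39)) = 1/2262 ≈ 0.00044209)
(-47875 + m)*(19156 + 13256) = (-47875 + 1/2262)*(19156 + 13256) = -108293249/2262*32412 = -585000131098/377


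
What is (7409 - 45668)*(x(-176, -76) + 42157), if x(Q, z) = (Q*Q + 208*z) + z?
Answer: -2190289491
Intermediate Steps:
x(Q, z) = Q**2 + 209*z (x(Q, z) = (Q**2 + 208*z) + z = Q**2 + 209*z)
(7409 - 45668)*(x(-176, -76) + 42157) = (7409 - 45668)*(((-176)**2 + 209*(-76)) + 42157) = -38259*((30976 - 15884) + 42157) = -38259*(15092 + 42157) = -38259*57249 = -2190289491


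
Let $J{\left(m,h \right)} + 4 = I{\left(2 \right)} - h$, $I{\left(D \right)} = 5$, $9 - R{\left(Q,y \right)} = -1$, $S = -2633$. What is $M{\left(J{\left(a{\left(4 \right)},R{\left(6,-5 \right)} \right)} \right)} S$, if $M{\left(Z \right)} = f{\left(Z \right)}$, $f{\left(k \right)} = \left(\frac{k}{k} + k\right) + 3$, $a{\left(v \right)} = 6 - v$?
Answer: $13165$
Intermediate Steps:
$R{\left(Q,y \right)} = 10$ ($R{\left(Q,y \right)} = 9 - -1 = 9 + 1 = 10$)
$f{\left(k \right)} = 4 + k$ ($f{\left(k \right)} = \left(1 + k\right) + 3 = 4 + k$)
$J{\left(m,h \right)} = 1 - h$ ($J{\left(m,h \right)} = -4 - \left(-5 + h\right) = 1 - h$)
$M{\left(Z \right)} = 4 + Z$
$M{\left(J{\left(a{\left(4 \right)},R{\left(6,-5 \right)} \right)} \right)} S = \left(4 + \left(1 - 10\right)\right) \left(-2633\right) = \left(4 - 9\right) \left(-2633\right) = \left(-5\right) \left(-2633\right) = 13165$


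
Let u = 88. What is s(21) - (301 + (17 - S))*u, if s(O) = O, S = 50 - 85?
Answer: -31043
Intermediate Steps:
S = -35
s(21) - (301 + (17 - S))*u = 21 - (301 + (17 - 1*(-35)))*88 = 21 - (301 + (17 + 35))*88 = 21 - (301 + 52)*88 = 21 - 353*88 = 21 - 1*31064 = 21 - 31064 = -31043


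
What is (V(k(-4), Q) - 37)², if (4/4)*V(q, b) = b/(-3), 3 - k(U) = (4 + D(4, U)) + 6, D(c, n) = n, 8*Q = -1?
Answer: 786769/576 ≈ 1365.9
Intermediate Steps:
Q = -⅛ (Q = (⅛)*(-1) = -⅛ ≈ -0.12500)
k(U) = -7 - U (k(U) = 3 - ((4 + U) + 6) = 3 - (10 + U) = 3 + (-10 - U) = -7 - U)
V(q, b) = -b/3 (V(q, b) = b/(-3) = b*(-⅓) = -b/3)
(V(k(-4), Q) - 37)² = (-⅓*(-⅛) - 37)² = (1/24 - 37)² = (-887/24)² = 786769/576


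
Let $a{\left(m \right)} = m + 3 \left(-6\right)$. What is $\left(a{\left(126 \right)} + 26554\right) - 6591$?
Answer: $20071$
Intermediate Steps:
$a{\left(m \right)} = -18 + m$ ($a{\left(m \right)} = m - 18 = -18 + m$)
$\left(a{\left(126 \right)} + 26554\right) - 6591 = \left(\left(-18 + 126\right) + 26554\right) - 6591 = \left(108 + 26554\right) - 6591 = 26662 - 6591 = 20071$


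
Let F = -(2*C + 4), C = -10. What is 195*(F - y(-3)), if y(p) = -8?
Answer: 4680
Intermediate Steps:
F = 16 (F = -(2*(-10) + 4) = -(-20 + 4) = -1*(-16) = 16)
195*(F - y(-3)) = 195*(16 - 1*(-8)) = 195*(16 + 8) = 195*24 = 4680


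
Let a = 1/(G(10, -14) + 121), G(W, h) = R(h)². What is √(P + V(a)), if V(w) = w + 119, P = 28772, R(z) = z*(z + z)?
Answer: 2*√170816782405065/153785 ≈ 169.97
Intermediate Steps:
R(z) = 2*z² (R(z) = z*(2*z) = 2*z²)
G(W, h) = 4*h⁴ (G(W, h) = (2*h²)² = 4*h⁴)
a = 1/153785 (a = 1/(4*(-14)⁴ + 121) = 1/(4*38416 + 121) = 1/(153664 + 121) = 1/153785 ≈ 6.5026e-6)
V(w) = 119 + w
√(P + V(a)) = √(28772 + (119 + 1/153785)) = √(28772 + 18300416/153785) = √(4443002436/153785) = 2*√170816782405065/153785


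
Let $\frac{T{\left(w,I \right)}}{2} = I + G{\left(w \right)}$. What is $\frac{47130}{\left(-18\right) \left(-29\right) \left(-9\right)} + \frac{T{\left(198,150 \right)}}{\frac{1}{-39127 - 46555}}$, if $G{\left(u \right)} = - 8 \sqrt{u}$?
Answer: $- \frac{20126709655}{783} + 4112736 \sqrt{22} \approx -6.4142 \cdot 10^{6}$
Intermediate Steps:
$T{\left(w,I \right)} = - 16 \sqrt{w} + 2 I$ ($T{\left(w,I \right)} = 2 \left(I - 8 \sqrt{w}\right) = - 16 \sqrt{w} + 2 I$)
$\frac{47130}{\left(-18\right) \left(-29\right) \left(-9\right)} + \frac{T{\left(198,150 \right)}}{\frac{1}{-39127 - 46555}} = \frac{47130}{\left(-18\right) \left(-29\right) \left(-9\right)} + \frac{- 16 \sqrt{198} + 2 \cdot 150}{\frac{1}{-39127 - 46555}} = \frac{47130}{522 \left(-9\right)} + \frac{- 16 \cdot 3 \sqrt{22} + 300}{\frac{1}{-85682}} = \frac{47130}{-4698} + \frac{- 48 \sqrt{22} + 300}{- \frac{1}{85682}} = 47130 \left(- \frac{1}{4698}\right) + \left(300 - 48 \sqrt{22}\right) \left(-85682\right) = - \frac{7855}{783} - \left(25704600 - 4112736 \sqrt{22}\right) = - \frac{20126709655}{783} + 4112736 \sqrt{22}$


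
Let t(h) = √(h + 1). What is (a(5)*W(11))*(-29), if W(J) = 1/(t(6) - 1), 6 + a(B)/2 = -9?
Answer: 145 + 145*√7 ≈ 528.63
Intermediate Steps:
t(h) = √(1 + h)
a(B) = -30 (a(B) = -12 + 2*(-9) = -12 - 18 = -30)
W(J) = 1/(-1 + √7) (W(J) = 1/(√(1 + 6) - 1) = 1/(√7 - 1) = 1/(-1 + √7))
(a(5)*W(11))*(-29) = -30*(⅙ + √7/6)*(-29) = (-5 - 5*√7)*(-29) = 145 + 145*√7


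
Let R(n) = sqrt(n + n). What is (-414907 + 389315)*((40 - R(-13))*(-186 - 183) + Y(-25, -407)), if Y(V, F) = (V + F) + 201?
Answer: 383649672 - 9443448*I*sqrt(26) ≈ 3.8365e+8 - 4.8152e+7*I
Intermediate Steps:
R(n) = sqrt(2)*sqrt(n) (R(n) = sqrt(2*n) = sqrt(2)*sqrt(n))
Y(V, F) = 201 + F + V (Y(V, F) = (F + V) + 201 = 201 + F + V)
(-414907 + 389315)*((40 - R(-13))*(-186 - 183) + Y(-25, -407)) = (-414907 + 389315)*((40 - sqrt(2)*sqrt(-13))*(-186 - 183) + (201 - 407 - 25)) = -25592*((40 - sqrt(2)*I*sqrt(13))*(-369) - 231) = -25592*((40 - I*sqrt(26))*(-369) - 231) = -25592*((-14760 + 369*I*sqrt(26)) - 231) = -25592*(-14991 + 369*I*sqrt(26)) = 383649672 - 9443448*I*sqrt(26)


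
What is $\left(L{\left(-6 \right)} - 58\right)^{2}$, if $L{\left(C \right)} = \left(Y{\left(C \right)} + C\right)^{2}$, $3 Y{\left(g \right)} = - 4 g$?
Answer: $2916$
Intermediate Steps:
$Y{\left(g \right)} = - \frac{4 g}{3}$ ($Y{\left(g \right)} = \frac{\left(-4\right) g}{3} = - \frac{4 g}{3}$)
$L{\left(C \right)} = \frac{C^{2}}{9}$ ($L{\left(C \right)} = \left(- \frac{4 C}{3} + C\right)^{2} = \left(- \frac{C}{3}\right)^{2} = \frac{C^{2}}{9}$)
$\left(L{\left(-6 \right)} - 58\right)^{2} = \left(\frac{\left(-6\right)^{2}}{9} - 58\right)^{2} = \left(\frac{1}{9} \cdot 36 - 58\right)^{2} = \left(4 - 58\right)^{2} = \left(-54\right)^{2} = 2916$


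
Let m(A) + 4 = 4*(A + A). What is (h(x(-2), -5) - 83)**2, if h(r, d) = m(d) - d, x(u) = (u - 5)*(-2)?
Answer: 14884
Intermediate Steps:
m(A) = -4 + 8*A (m(A) = -4 + 4*(A + A) = -4 + 4*(2*A) = -4 + 8*A)
x(u) = 10 - 2*u (x(u) = (-5 + u)*(-2) = 10 - 2*u)
h(r, d) = -4 + 7*d (h(r, d) = (-4 + 8*d) - d = -4 + 7*d)
(h(x(-2), -5) - 83)**2 = ((-4 + 7*(-5)) - 83)**2 = ((-4 - 35) - 83)**2 = (-39 - 83)**2 = (-122)**2 = 14884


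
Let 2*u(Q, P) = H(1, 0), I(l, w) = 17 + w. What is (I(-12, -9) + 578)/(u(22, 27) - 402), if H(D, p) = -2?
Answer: -586/403 ≈ -1.4541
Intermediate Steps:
u(Q, P) = -1 (u(Q, P) = (½)*(-2) = -1)
(I(-12, -9) + 578)/(u(22, 27) - 402) = ((17 - 9) + 578)/(-1 - 402) = (8 + 578)/(-403) = 586*(-1/403) = -586/403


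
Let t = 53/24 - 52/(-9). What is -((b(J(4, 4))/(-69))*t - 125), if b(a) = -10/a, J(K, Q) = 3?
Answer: 40375/324 ≈ 124.61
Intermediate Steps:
t = 575/72 (t = 53*(1/24) - 52*(-1/9) = 53/24 + 52/9 = 575/72 ≈ 7.9861)
-((b(J(4, 4))/(-69))*t - 125) = -((-10/3/(-69))*(575/72) - 125) = -((-10*1/3*(-1/69))*(575/72) - 125) = -(-10/3*(-1/69)*(575/72) - 125) = -((10/207)*(575/72) - 125) = -(125/324 - 125) = -1*(-40375/324) = 40375/324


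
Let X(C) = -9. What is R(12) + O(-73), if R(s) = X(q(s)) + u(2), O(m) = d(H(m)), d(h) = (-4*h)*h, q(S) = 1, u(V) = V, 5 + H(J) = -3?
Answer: -263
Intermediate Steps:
H(J) = -8 (H(J) = -5 - 3 = -8)
d(h) = -4*h²
O(m) = -256 (O(m) = -4*(-8)² = -4*64 = -256)
R(s) = -7 (R(s) = -9 + 2 = -7)
R(12) + O(-73) = -7 - 256 = -263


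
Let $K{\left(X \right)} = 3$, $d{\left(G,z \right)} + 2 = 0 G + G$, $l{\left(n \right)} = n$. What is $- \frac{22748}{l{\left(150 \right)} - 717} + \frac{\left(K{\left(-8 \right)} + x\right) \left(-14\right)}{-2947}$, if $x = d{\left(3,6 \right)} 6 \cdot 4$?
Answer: $\frac{9607526}{238707} \approx 40.248$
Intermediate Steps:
$d{\left(G,z \right)} = -2 + G$ ($d{\left(G,z \right)} = -2 + \left(0 G + G\right) = -2 + \left(0 + G\right) = -2 + G$)
$x = 24$ ($x = \left(-2 + 3\right) 6 \cdot 4 = 1 \cdot 6 \cdot 4 = 6 \cdot 4 = 24$)
$- \frac{22748}{l{\left(150 \right)} - 717} + \frac{\left(K{\left(-8 \right)} + x\right) \left(-14\right)}{-2947} = - \frac{22748}{150 - 717} + \frac{\left(3 + 24\right) \left(-14\right)}{-2947} = - \frac{22748}{-567} + 27 \left(-14\right) \left(- \frac{1}{2947}\right) = \left(-22748\right) \left(- \frac{1}{567}\right) - - \frac{54}{421} = \frac{22748}{567} + \frac{54}{421} = \frac{9607526}{238707}$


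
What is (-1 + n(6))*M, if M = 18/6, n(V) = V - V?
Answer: -3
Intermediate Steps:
n(V) = 0
M = 3 (M = 18*(⅙) = 3)
(-1 + n(6))*M = (-1 + 0)*3 = -1*3 = -3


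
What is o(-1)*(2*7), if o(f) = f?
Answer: -14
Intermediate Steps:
o(-1)*(2*7) = -2*7 = -1*14 = -14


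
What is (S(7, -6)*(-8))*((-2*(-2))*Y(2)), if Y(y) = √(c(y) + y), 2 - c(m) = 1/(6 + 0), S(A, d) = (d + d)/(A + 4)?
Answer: 64*√138/11 ≈ 68.348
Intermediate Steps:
S(A, d) = 2*d/(4 + A) (S(A, d) = (2*d)/(4 + A) = 2*d/(4 + A))
c(m) = 11/6 (c(m) = 2 - 1/(6 + 0) = 2 - 1/6 = 2 - 1*⅙ = 2 - ⅙ = 11/6)
Y(y) = √(11/6 + y)
(S(7, -6)*(-8))*((-2*(-2))*Y(2)) = ((2*(-6)/(4 + 7))*(-8))*((-2*(-2))*(√(66 + 36*2)/6)) = ((2*(-6)/11)*(-8))*(4*(√(66 + 72)/6)) = ((2*(-6)*(1/11))*(-8))*(4*(√138/6)) = (-12/11*(-8))*(2*√138/3) = 96*(2*√138/3)/11 = 64*√138/11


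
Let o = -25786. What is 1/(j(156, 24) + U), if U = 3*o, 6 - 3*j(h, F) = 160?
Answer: -3/232228 ≈ -1.2918e-5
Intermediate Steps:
j(h, F) = -154/3 (j(h, F) = 2 - ⅓*160 = 2 - 160/3 = -154/3)
U = -77358 (U = 3*(-25786) = -77358)
1/(j(156, 24) + U) = 1/(-154/3 - 77358) = 1/(-232228/3) = -3/232228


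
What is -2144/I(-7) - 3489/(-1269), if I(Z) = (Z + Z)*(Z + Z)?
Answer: -169741/20727 ≈ -8.1894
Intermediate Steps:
I(Z) = 4*Z² (I(Z) = (2*Z)*(2*Z) = 4*Z²)
-2144/I(-7) - 3489/(-1269) = -2144/(4*(-7)²) - 3489/(-1269) = -2144/(4*49) - 3489*(-1/1269) = -2144/196 + 1163/423 = -2144*1/196 + 1163/423 = -536/49 + 1163/423 = -169741/20727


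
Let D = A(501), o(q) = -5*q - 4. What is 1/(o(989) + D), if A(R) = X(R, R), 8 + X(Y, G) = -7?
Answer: -1/4964 ≈ -0.00020145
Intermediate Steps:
X(Y, G) = -15 (X(Y, G) = -8 - 7 = -15)
o(q) = -4 - 5*q
A(R) = -15
D = -15
1/(o(989) + D) = 1/((-4 - 5*989) - 15) = 1/((-4 - 4945) - 15) = 1/(-4949 - 15) = 1/(-4964) = -1/4964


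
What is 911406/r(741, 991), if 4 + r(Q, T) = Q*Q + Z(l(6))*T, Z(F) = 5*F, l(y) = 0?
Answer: 911406/549077 ≈ 1.6599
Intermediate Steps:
r(Q, T) = -4 + Q² (r(Q, T) = -4 + (Q*Q + (5*0)*T) = -4 + (Q² + 0*T) = -4 + (Q² + 0) = -4 + Q²)
911406/r(741, 991) = 911406/(-4 + 741²) = 911406/(-4 + 549081) = 911406/549077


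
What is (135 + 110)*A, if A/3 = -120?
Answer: -88200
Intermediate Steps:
A = -360 (A = 3*(-120) = -360)
(135 + 110)*A = (135 + 110)*(-360) = 245*(-360) = -88200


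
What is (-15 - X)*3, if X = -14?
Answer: -3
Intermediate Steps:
(-15 - X)*3 = (-15 - 1*(-14))*3 = (-15 + 14)*3 = -1*3 = -3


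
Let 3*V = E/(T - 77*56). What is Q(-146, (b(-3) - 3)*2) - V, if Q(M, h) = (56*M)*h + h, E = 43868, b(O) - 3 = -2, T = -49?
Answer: 427857968/13083 ≈ 32703.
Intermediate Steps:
b(O) = 1 (b(O) = 3 - 2 = 1)
Q(M, h) = h + 56*M*h (Q(M, h) = 56*M*h + h = h + 56*M*h)
V = -43868/13083 (V = (43868/(-49 - 77*56))/3 = (43868/(-49 - 4312))/3 = (43868/(-4361))/3 = (43868*(-1/4361))/3 = (⅓)*(-43868/4361) = -43868/13083 ≈ -3.3531)
Q(-146, (b(-3) - 3)*2) - V = ((1 - 3)*2)*(1 + 56*(-146)) - 1*(-43868/13083) = (-2*2)*(1 - 8176) + 43868/13083 = -4*(-8175) + 43868/13083 = 32700 + 43868/13083 = 427857968/13083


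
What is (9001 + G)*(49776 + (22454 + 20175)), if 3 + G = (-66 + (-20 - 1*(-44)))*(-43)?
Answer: 998343620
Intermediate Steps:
G = 1803 (G = -3 + (-66 + (-20 - 1*(-44)))*(-43) = -3 + (-66 + (-20 + 44))*(-43) = -3 + (-66 + 24)*(-43) = -3 - 42*(-43) = -3 + 1806 = 1803)
(9001 + G)*(49776 + (22454 + 20175)) = (9001 + 1803)*(49776 + (22454 + 20175)) = 10804*(49776 + 42629) = 10804*92405 = 998343620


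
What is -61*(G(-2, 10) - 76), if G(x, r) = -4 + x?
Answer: 5002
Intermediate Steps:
-61*(G(-2, 10) - 76) = -61*((-4 - 2) - 76) = -61*(-6 - 76) = -61*(-82) = 5002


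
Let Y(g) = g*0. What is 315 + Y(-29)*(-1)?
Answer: 315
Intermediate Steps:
Y(g) = 0
315 + Y(-29)*(-1) = 315 + 0*(-1) = 315 + 0 = 315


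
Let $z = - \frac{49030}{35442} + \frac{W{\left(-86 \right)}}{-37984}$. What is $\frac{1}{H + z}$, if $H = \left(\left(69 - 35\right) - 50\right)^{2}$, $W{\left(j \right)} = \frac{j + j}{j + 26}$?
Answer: $\frac{3365572320}{856930371119} \approx 0.0039275$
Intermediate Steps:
$W{\left(j \right)} = \frac{2 j}{26 + j}$
$z = - \frac{4656142801}{3365572320}$ ($z = - \frac{49030}{35442} + \frac{2 \left(-86\right) \frac{1}{26 - 86}}{-37984} = \left(-49030\right) \frac{1}{35442} + 2 \left(-86\right) \frac{1}{-60} \left(- \frac{1}{37984}\right) = - \frac{24515}{17721} + 2 \left(-86\right) \left(- \frac{1}{60}\right) \left(- \frac{1}{37984}\right) = - \frac{24515}{17721} + \frac{43}{15} \left(- \frac{1}{37984}\right) = - \frac{24515}{17721} - \frac{43}{569760} = - \frac{4656142801}{3365572320} \approx -1.3835$)
$H = 256$ ($H = \left(34 - 50\right)^{2} = \left(-16\right)^{2} = 256$)
$\frac{1}{H + z} = \frac{1}{256 - \frac{4656142801}{3365572320}} = \frac{1}{\frac{856930371119}{3365572320}} = \frac{3365572320}{856930371119}$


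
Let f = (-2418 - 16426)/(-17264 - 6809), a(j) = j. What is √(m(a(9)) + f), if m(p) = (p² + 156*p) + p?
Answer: √17678378962/3439 ≈ 38.662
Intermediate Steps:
f = 2692/3439 (f = -18844/(-24073) = -18844*(-1/24073) = 2692/3439 ≈ 0.78279)
m(p) = p² + 157*p
√(m(a(9)) + f) = √(9*(157 + 9) + 2692/3439) = √(9*166 + 2692/3439) = √(1494 + 2692/3439) = √(5140558/3439) = √17678378962/3439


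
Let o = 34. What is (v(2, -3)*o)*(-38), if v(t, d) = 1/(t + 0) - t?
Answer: 1938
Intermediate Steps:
v(t, d) = 1/t - t
(v(2, -3)*o)*(-38) = ((1/2 - 1*2)*34)*(-38) = ((½ - 2)*34)*(-38) = -3/2*34*(-38) = -51*(-38) = 1938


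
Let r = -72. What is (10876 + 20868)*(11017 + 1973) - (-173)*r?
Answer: 412342104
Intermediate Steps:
(10876 + 20868)*(11017 + 1973) - (-173)*r = (10876 + 20868)*(11017 + 1973) - (-173)*(-72) = 31744*12990 - 1*12456 = 412354560 - 12456 = 412342104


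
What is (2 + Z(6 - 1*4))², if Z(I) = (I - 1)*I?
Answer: 16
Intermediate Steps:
Z(I) = I*(-1 + I) (Z(I) = (-1 + I)*I = I*(-1 + I))
(2 + Z(6 - 1*4))² = (2 + (6 - 1*4)*(-1 + (6 - 1*4)))² = (2 + (6 - 4)*(-1 + (6 - 4)))² = (2 + 2*(-1 + 2))² = (2 + 2*1)² = (2 + 2)² = 4² = 16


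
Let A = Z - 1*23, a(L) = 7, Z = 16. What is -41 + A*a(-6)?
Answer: -90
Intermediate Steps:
A = -7 (A = 16 - 1*23 = 16 - 23 = -7)
-41 + A*a(-6) = -41 - 7*7 = -41 - 49 = -90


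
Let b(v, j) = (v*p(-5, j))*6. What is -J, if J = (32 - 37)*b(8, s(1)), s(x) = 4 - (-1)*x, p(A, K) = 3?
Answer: 720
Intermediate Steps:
s(x) = 4 + x
b(v, j) = 18*v (b(v, j) = (v*3)*6 = (3*v)*6 = 18*v)
J = -720 (J = (32 - 37)*(18*8) = -5*144 = -720)
-J = -1*(-720) = 720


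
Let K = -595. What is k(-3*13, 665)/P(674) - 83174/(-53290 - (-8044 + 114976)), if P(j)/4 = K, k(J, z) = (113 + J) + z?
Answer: 39775031/190664180 ≈ 0.20861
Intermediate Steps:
k(J, z) = 113 + J + z
P(j) = -2380 (P(j) = 4*(-595) = -2380)
k(-3*13, 665)/P(674) - 83174/(-53290 - (-8044 + 114976)) = (113 - 3*13 + 665)/(-2380) - 83174/(-53290 - (-8044 + 114976)) = (113 - 39 + 665)*(-1/2380) - 83174/(-53290 - 1*106932) = 739*(-1/2380) - 83174/(-53290 - 106932) = -739/2380 - 83174/(-160222) = -739/2380 - 83174*(-1/160222) = -739/2380 + 41587/80111 = 39775031/190664180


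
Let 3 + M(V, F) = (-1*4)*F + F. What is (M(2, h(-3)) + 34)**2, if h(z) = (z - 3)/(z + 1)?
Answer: 484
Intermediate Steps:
h(z) = (-3 + z)/(1 + z)
M(V, F) = -3 - 3*F (M(V, F) = -3 + ((-1*4)*F + F) = -3 + (-4*F + F) = -3 - 3*F)
(M(2, h(-3)) + 34)**2 = ((-3 - 3*(-3 - 3)/(1 - 3)) + 34)**2 = ((-3 - 3*(-6)/(-2)) + 34)**2 = ((-3 - (-3)*(-6)/2) + 34)**2 = ((-3 - 3*3) + 34)**2 = ((-3 - 9) + 34)**2 = (-12 + 34)**2 = 22**2 = 484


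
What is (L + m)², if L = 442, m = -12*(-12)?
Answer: 343396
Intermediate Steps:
m = 144
(L + m)² = (442 + 144)² = 586² = 343396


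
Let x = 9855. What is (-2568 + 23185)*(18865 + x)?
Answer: 592120240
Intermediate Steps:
(-2568 + 23185)*(18865 + x) = (-2568 + 23185)*(18865 + 9855) = 20617*28720 = 592120240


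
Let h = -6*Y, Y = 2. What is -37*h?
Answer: 444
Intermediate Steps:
h = -12 (h = -6*2 = -12)
-37*h = -37*(-12) = 444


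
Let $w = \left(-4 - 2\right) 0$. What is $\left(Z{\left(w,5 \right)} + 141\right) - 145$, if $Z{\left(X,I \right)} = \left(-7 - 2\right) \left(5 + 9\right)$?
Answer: $-130$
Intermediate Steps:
$w = 0$ ($w = \left(-6\right) 0 = 0$)
$Z{\left(X,I \right)} = -126$ ($Z{\left(X,I \right)} = \left(-9\right) 14 = -126$)
$\left(Z{\left(w,5 \right)} + 141\right) - 145 = \left(-126 + 141\right) - 145 = 15 - 145 = -130$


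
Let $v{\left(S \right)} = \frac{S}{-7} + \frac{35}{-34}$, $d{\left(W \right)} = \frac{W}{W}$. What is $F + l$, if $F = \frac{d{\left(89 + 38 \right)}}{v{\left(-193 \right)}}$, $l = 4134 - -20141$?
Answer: $\frac{153345413}{6317} \approx 24275.0$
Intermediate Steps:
$d{\left(W \right)} = 1$
$l = 24275$ ($l = 4134 + 20141 = 24275$)
$v{\left(S \right)} = - \frac{35}{34} - \frac{S}{7}$ ($v{\left(S \right)} = S \left(- \frac{1}{7}\right) + 35 \left(- \frac{1}{34}\right) = - \frac{S}{7} - \frac{35}{34} = - \frac{35}{34} - \frac{S}{7}$)
$F = \frac{238}{6317}$ ($F = 1 \frac{1}{- \frac{35}{34} - - \frac{193}{7}} = 1 \frac{1}{- \frac{35}{34} + \frac{193}{7}} = 1 \frac{1}{\frac{6317}{238}} = 1 \cdot \frac{238}{6317} = \frac{238}{6317} \approx 0.037676$)
$F + l = \frac{238}{6317} + 24275 = \frac{153345413}{6317}$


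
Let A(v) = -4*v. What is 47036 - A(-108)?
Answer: 46604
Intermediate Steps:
47036 - A(-108) = 47036 - (-4)*(-108) = 47036 - 1*432 = 47036 - 432 = 46604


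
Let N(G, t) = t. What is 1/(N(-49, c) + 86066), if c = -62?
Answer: 1/86004 ≈ 1.1627e-5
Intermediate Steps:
1/(N(-49, c) + 86066) = 1/(-62 + 86066) = 1/86004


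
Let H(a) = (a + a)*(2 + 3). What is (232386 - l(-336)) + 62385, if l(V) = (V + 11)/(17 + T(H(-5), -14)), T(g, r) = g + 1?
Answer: 9432347/32 ≈ 2.9476e+5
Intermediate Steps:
H(a) = 10*a (H(a) = (2*a)*5 = 10*a)
T(g, r) = 1 + g
l(V) = -11/32 - V/32 (l(V) = (V + 11)/(17 + (1 + 10*(-5))) = (11 + V)/(17 + (1 - 50)) = (11 + V)/(17 - 49) = (11 + V)/(-32) = (11 + V)*(-1/32) = -11/32 - V/32)
(232386 - l(-336)) + 62385 = (232386 - (-11/32 - 1/32*(-336))) + 62385 = (232386 - (-11/32 + 21/2)) + 62385 = (232386 - 1*325/32) + 62385 = (232386 - 325/32) + 62385 = 7436027/32 + 62385 = 9432347/32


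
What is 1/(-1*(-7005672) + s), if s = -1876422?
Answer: 1/5129250 ≈ 1.9496e-7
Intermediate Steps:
1/(-1*(-7005672) + s) = 1/(-1*(-7005672) - 1876422) = 1/(7005672 - 1876422) = 1/5129250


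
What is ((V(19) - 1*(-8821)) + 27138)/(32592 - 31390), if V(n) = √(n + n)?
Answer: 35959/1202 + √38/1202 ≈ 29.921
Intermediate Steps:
V(n) = √2*√n (V(n) = √(2*n) = √2*√n)
((V(19) - 1*(-8821)) + 27138)/(32592 - 31390) = ((√2*√19 - 1*(-8821)) + 27138)/(32592 - 31390) = ((√38 + 8821) + 27138)/1202 = ((8821 + √38) + 27138)*(1/1202) = (35959 + √38)*(1/1202) = 35959/1202 + √38/1202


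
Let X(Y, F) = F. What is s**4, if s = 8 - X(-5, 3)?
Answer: 625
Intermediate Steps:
s = 5 (s = 8 - 1*3 = 8 - 3 = 5)
s**4 = 5**4 = 625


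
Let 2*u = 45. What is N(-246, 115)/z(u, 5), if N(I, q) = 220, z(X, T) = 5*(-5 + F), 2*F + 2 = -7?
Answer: -88/19 ≈ -4.6316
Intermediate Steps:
u = 45/2 (u = (1/2)*45 = 45/2 ≈ 22.500)
F = -9/2 (F = -1 + (1/2)*(-7) = -1 - 7/2 = -9/2 ≈ -4.5000)
z(X, T) = -95/2 (z(X, T) = 5*(-5 - 9/2) = 5*(-19/2) = -95/2)
N(-246, 115)/z(u, 5) = 220/(-95/2) = 220*(-2/95) = -88/19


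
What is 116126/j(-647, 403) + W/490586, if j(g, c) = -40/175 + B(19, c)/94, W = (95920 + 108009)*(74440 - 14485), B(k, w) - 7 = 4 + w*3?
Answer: 175077620366075/5144775382 ≈ 34030.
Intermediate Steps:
B(k, w) = 11 + 3*w (B(k, w) = 7 + (4 + w*3) = 7 + (4 + 3*w) = 11 + 3*w)
W = 12226563195 (W = 203929*59955 = 12226563195)
j(g, c) = -367/3290 + 3*c/94 (j(g, c) = -40/175 + (11 + 3*c)/94 = -40*1/175 + (11 + 3*c)*(1/94) = -8/35 + (11/94 + 3*c/94) = -367/3290 + 3*c/94)
116126/j(-647, 403) + W/490586 = 116126/(-367/3290 + (3/94)*403) + 12226563195/490586 = 116126/(-367/3290 + 1209/94) + 12226563195*(1/490586) = 116126/(20974/1645) + 12226563195/490586 = 116126*(1645/20974) + 12226563195/490586 = 95513635/10487 + 12226563195/490586 = 175077620366075/5144775382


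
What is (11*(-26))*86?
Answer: -24596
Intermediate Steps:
(11*(-26))*86 = -286*86 = -24596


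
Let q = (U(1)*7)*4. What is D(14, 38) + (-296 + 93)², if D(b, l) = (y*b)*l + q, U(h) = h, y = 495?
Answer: 304577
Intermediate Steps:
q = 28 (q = (1*7)*4 = 7*4 = 28)
D(b, l) = 28 + 495*b*l (D(b, l) = (495*b)*l + 28 = 495*b*l + 28 = 28 + 495*b*l)
D(14, 38) + (-296 + 93)² = (28 + 495*14*38) + (-296 + 93)² = (28 + 263340) + (-203)² = 263368 + 41209 = 304577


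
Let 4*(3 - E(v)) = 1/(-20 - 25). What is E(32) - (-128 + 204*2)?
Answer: -49859/180 ≈ -276.99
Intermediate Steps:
E(v) = 541/180 (E(v) = 3 - 1/(4*(-20 - 25)) = 3 - ¼/(-45) = 3 - ¼*(-1/45) = 3 + 1/180 = 541/180)
E(32) - (-128 + 204*2) = 541/180 - (-128 + 204*2) = 541/180 - (-128 + 408) = 541/180 - 1*280 = 541/180 - 280 = -49859/180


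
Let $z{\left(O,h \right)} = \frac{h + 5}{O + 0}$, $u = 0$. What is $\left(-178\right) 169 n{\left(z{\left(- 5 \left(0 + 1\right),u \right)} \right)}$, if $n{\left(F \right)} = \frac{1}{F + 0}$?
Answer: $30082$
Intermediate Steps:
$z{\left(O,h \right)} = \frac{5 + h}{O}$
$n{\left(F \right)} = \frac{1}{F}$
$\left(-178\right) 169 n{\left(z{\left(- 5 \left(0 + 1\right),u \right)} \right)} = \frac{\left(-178\right) 169}{\frac{1}{\left(-5\right) \left(0 + 1\right)} \left(5 + 0\right)} = - \frac{30082}{\frac{1}{\left(-5\right) 1} \cdot 5} = - \frac{30082}{\frac{1}{-5} \cdot 5} = - \frac{30082}{\left(- \frac{1}{5}\right) 5} = - \frac{30082}{-1} = \left(-30082\right) \left(-1\right) = 30082$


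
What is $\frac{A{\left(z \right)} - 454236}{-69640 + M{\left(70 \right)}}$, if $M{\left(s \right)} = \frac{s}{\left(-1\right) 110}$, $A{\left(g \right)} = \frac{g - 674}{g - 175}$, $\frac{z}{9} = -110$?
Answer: $\frac{5821016036}{892444755} \approx 6.5226$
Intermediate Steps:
$z = -990$ ($z = 9 \left(-110\right) = -990$)
$A{\left(g \right)} = \frac{-674 + g}{-175 + g}$
$M{\left(s \right)} = - \frac{s}{110}$ ($M{\left(s \right)} = \frac{s}{-110} = s \left(- \frac{1}{110}\right) = - \frac{s}{110}$)
$\frac{A{\left(z \right)} - 454236}{-69640 + M{\left(70 \right)}} = \frac{\frac{-674 - 990}{-175 - 990} - 454236}{-69640 - \frac{7}{11}} = \frac{\frac{1}{-1165} \left(-1664\right) - 454236}{-69640 - \frac{7}{11}} = \frac{\left(- \frac{1}{1165}\right) \left(-1664\right) - 454236}{- \frac{766047}{11}} = \left(\frac{1664}{1165} - 454236\right) \left(- \frac{11}{766047}\right) = \left(- \frac{529183276}{1165}\right) \left(- \frac{11}{766047}\right) = \frac{5821016036}{892444755}$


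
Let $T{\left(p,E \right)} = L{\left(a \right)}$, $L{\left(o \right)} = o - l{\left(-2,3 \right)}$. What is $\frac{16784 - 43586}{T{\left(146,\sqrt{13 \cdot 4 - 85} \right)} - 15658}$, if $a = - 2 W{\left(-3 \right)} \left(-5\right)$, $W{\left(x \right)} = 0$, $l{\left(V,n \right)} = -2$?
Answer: $\frac{13401}{7828} \approx 1.7119$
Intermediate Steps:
$a = 0$ ($a = \left(-2\right) 0 \left(-5\right) = 0 \left(-5\right) = 0$)
$L{\left(o \right)} = 2 + o$ ($L{\left(o \right)} = o - -2 = o + 2 = 2 + o$)
$T{\left(p,E \right)} = 2$ ($T{\left(p,E \right)} = 2 + 0 = 2$)
$\frac{16784 - 43586}{T{\left(146,\sqrt{13 \cdot 4 - 85} \right)} - 15658} = \frac{16784 - 43586}{2 - 15658} = - \frac{26802}{-15656} = \left(-26802\right) \left(- \frac{1}{15656}\right) = \frac{13401}{7828}$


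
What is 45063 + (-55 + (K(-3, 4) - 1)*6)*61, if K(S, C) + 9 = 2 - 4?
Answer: 37316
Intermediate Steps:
K(S, C) = -11 (K(S, C) = -9 + (2 - 4) = -9 - 2 = -11)
45063 + (-55 + (K(-3, 4) - 1)*6)*61 = 45063 + (-55 + (-11 - 1)*6)*61 = 45063 + (-55 - 12*6)*61 = 45063 + (-55 - 72)*61 = 45063 - 127*61 = 45063 - 7747 = 37316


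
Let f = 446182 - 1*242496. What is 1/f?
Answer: 1/203686 ≈ 4.9095e-6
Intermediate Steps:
f = 203686 (f = 446182 - 242496 = 203686)
1/f = 1/203686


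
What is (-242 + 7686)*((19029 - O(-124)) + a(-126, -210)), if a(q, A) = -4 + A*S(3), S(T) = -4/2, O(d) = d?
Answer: 145671636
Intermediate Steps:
S(T) = -2 (S(T) = -4*1/2 = -2)
a(q, A) = -4 - 2*A (a(q, A) = -4 + A*(-2) = -4 - 2*A)
(-242 + 7686)*((19029 - O(-124)) + a(-126, -210)) = (-242 + 7686)*((19029 - 1*(-124)) + (-4 - 2*(-210))) = 7444*((19029 + 124) + (-4 + 420)) = 7444*(19153 + 416) = 7444*19569 = 145671636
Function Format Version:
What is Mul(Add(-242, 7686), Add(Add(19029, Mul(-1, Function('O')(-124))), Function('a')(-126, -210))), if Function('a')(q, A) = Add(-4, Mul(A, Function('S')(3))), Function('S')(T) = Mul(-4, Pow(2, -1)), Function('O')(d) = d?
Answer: 145671636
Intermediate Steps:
Function('S')(T) = -2 (Function('S')(T) = Mul(-4, Rational(1, 2)) = -2)
Function('a')(q, A) = Add(-4, Mul(-2, A)) (Function('a')(q, A) = Add(-4, Mul(A, -2)) = Add(-4, Mul(-2, A)))
Mul(Add(-242, 7686), Add(Add(19029, Mul(-1, Function('O')(-124))), Function('a')(-126, -210))) = Mul(Add(-242, 7686), Add(Add(19029, Mul(-1, -124)), Add(-4, Mul(-2, -210)))) = Mul(7444, Add(Add(19029, 124), Add(-4, 420))) = Mul(7444, Add(19153, 416)) = Mul(7444, 19569) = 145671636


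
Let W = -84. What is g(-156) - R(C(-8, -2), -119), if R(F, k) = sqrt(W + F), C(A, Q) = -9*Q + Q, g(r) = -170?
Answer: -170 - 2*I*sqrt(17) ≈ -170.0 - 8.2462*I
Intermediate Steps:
C(A, Q) = -8*Q
R(F, k) = sqrt(-84 + F)
g(-156) - R(C(-8, -2), -119) = -170 - sqrt(-84 - 8*(-2)) = -170 - sqrt(-84 + 16) = -170 - sqrt(-68) = -170 - 2*I*sqrt(17)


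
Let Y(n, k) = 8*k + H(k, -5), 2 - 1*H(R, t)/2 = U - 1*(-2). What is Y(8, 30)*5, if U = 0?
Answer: 1200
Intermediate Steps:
H(R, t) = 0 (H(R, t) = 4 - 2*(0 - 1*(-2)) = 4 - 2*(0 + 2) = 4 - 2*2 = 4 - 4 = 0)
Y(n, k) = 8*k (Y(n, k) = 8*k + 0 = 8*k)
Y(8, 30)*5 = (8*30)*5 = 240*5 = 1200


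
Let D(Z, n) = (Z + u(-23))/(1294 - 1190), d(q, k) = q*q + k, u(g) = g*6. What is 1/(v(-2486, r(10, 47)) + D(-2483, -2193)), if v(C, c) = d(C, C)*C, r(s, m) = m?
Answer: -104/1597209856861 ≈ -6.5114e-11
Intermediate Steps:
u(g) = 6*g
d(q, k) = k + q² (d(q, k) = q² + k = k + q²)
D(Z, n) = -69/52 + Z/104 (D(Z, n) = (Z + 6*(-23))/(1294 - 1190) = (Z - 138)/104 = (-138 + Z)*(1/104) = -69/52 + Z/104)
v(C, c) = C*(C + C²) (v(C, c) = (C + C²)*C = C*(C + C²))
1/(v(-2486, r(10, 47)) + D(-2483, -2193)) = 1/((-2486)²*(1 - 2486) + (-69/52 + (1/104)*(-2483))) = 1/(6180196*(-2485) + (-69/52 - 191/8)) = 1/(-15357787060 - 2621/104) = 1/(-1597209856861/104) = -104/1597209856861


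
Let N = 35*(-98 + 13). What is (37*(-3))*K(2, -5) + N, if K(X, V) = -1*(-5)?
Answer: -3530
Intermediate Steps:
K(X, V) = 5
N = -2975 (N = 35*(-85) = -2975)
(37*(-3))*K(2, -5) + N = (37*(-3))*5 - 2975 = -111*5 - 2975 = -555 - 2975 = -3530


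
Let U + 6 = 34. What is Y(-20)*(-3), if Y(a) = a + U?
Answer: -24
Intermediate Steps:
U = 28 (U = -6 + 34 = 28)
Y(a) = 28 + a (Y(a) = a + 28 = 28 + a)
Y(-20)*(-3) = (28 - 20)*(-3) = 8*(-3) = -24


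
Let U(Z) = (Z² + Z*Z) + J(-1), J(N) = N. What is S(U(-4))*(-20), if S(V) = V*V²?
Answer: -595820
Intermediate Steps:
U(Z) = -1 + 2*Z² (U(Z) = (Z² + Z*Z) - 1 = (Z² + Z²) - 1 = 2*Z² - 1 = -1 + 2*Z²)
S(V) = V³
S(U(-4))*(-20) = (-1 + 2*(-4)²)³*(-20) = (-1 + 2*16)³*(-20) = (-1 + 32)³*(-20) = 31³*(-20) = 29791*(-20) = -595820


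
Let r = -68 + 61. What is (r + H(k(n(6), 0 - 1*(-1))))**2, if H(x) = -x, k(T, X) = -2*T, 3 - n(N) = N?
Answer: 169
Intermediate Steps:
n(N) = 3 - N
r = -7
(r + H(k(n(6), 0 - 1*(-1))))**2 = (-7 - (-2)*(3 - 1*6))**2 = (-7 - (-2)*(3 - 6))**2 = (-7 - (-2)*(-3))**2 = (-7 - 1*6)**2 = (-7 - 6)**2 = (-13)**2 = 169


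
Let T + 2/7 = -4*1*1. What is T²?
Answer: 900/49 ≈ 18.367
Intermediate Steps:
T = -30/7 (T = -2/7 - 4*1*1 = -2/7 - 4*1 = -2/7 - 4 = -30/7 ≈ -4.2857)
T² = (-30/7)² = 900/49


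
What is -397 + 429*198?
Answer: 84545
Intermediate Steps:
-397 + 429*198 = -397 + 84942 = 84545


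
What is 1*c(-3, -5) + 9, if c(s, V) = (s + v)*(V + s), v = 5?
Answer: -7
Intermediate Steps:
c(s, V) = (5 + s)*(V + s) (c(s, V) = (s + 5)*(V + s) = (5 + s)*(V + s))
1*c(-3, -5) + 9 = 1*((-3)² + 5*(-5) + 5*(-3) - 5*(-3)) + 9 = 1*(9 - 25 - 15 + 15) + 9 = 1*(-16) + 9 = -16 + 9 = -7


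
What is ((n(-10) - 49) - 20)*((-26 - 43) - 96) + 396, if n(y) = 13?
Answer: 9636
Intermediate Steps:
((n(-10) - 49) - 20)*((-26 - 43) - 96) + 396 = ((13 - 49) - 20)*((-26 - 43) - 96) + 396 = (-36 - 20)*(-69 - 96) + 396 = -56*(-165) + 396 = 9240 + 396 = 9636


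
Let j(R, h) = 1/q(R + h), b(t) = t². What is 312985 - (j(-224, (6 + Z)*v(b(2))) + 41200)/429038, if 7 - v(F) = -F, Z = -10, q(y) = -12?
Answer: 1611389006761/5148456 ≈ 3.1299e+5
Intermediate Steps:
v(F) = 7 + F (v(F) = 7 - (-1)*F = 7 + F)
j(R, h) = -1/12 (j(R, h) = 1/(-12) = -1/12)
312985 - (j(-224, (6 + Z)*v(b(2))) + 41200)/429038 = 312985 - (-1/12 + 41200)/429038 = 312985 - 494399/(12*429038) = 312985 - 1*494399/5148456 = 312985 - 494399/5148456 = 1611389006761/5148456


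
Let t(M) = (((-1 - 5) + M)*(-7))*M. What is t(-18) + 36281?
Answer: 33257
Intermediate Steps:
t(M) = M*(42 - 7*M) (t(M) = ((-6 + M)*(-7))*M = (42 - 7*M)*M = M*(42 - 7*M))
t(-18) + 36281 = 7*(-18)*(6 - 1*(-18)) + 36281 = 7*(-18)*(6 + 18) + 36281 = 7*(-18)*24 + 36281 = -3024 + 36281 = 33257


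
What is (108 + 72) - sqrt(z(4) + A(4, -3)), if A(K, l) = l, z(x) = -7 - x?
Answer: 180 - I*sqrt(14) ≈ 180.0 - 3.7417*I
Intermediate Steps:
(108 + 72) - sqrt(z(4) + A(4, -3)) = (108 + 72) - sqrt((-7 - 1*4) - 3) = 180 - sqrt((-7 - 4) - 3) = 180 - sqrt(-11 - 3) = 180 - sqrt(-14) = 180 - I*sqrt(14)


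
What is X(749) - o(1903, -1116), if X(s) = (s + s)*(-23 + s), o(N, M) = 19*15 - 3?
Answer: 1087266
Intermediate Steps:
o(N, M) = 282 (o(N, M) = 285 - 3 = 282)
X(s) = 2*s*(-23 + s) (X(s) = (2*s)*(-23 + s) = 2*s*(-23 + s))
X(749) - o(1903, -1116) = 2*749*(-23 + 749) - 1*282 = 2*749*726 - 282 = 1087548 - 282 = 1087266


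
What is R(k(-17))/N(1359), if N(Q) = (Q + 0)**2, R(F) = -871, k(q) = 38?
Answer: -871/1846881 ≈ -0.00047161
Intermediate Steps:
N(Q) = Q**2
R(k(-17))/N(1359) = -871/(1359**2) = -871/1846881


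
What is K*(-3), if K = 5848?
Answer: -17544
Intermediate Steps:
K*(-3) = 5848*(-3) = -17544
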